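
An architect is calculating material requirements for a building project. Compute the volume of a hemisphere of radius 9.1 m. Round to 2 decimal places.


Shape: hemisphere (half of a sphere)
Radius r = 9.1 m
Formula: V = (1/2) * (4/3) * pi * r^3 = (2/3) * pi * r^3
r^3 = 753.571
(2/3) * 753.571 = 502.380667
V = 502.380667 * pi
V = 1578.28
1578.28 m^3


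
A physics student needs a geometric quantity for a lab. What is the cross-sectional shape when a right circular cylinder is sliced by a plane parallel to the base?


Solid: right circular cylinder
Cutting plane: parallel to the base
Visualize the intersection of the plane with the solid's surface.
The boundary of the cut region is a circle.
circle


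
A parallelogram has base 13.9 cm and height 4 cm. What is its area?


Shape: parallelogram
Base b = 13.9 cm, Height h = 4 cm
Formula: A = b * h
A = 13.9 * 4
A = 55.6
55.6 cm^2


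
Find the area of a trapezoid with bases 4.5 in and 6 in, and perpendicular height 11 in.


Shape: trapezoid
Parallel sides a = 4.5 in, b = 6 in; Height h = 11 in
Formula: A = (a + b) * h / 2
a + b = 4.5 + 6 = 10.5
A = 10.5 * 11 / 2
A = 115.5 / 2
A = 57.75
57.75 in^2


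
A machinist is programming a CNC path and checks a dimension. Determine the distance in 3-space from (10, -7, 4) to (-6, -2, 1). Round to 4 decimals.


3D distance between two points
P1 = (10, -7, 4), P2 = (-6, -2, 1)
Formula: d = sqrt((x2-x1)^2 + (y2-y1)^2 + (z2-z1)^2)
dx = -6 - 10 = -16
dy = -2 - -7 = 5
dz = 1 - 4 = -3
dx^2 + dy^2 + dz^2 = 256 + 25 + 9 = 290
d = sqrt(290)
d = 17.0294
17.0294 units


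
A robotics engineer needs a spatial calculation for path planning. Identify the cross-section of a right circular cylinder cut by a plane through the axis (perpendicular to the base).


Solid: right circular cylinder
Cutting plane: through the axis (perpendicular to the base)
Visualize the intersection of the plane with the solid's surface.
The boundary of the cut region is a rectangle.
rectangle


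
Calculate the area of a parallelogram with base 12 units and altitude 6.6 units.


Shape: parallelogram
Base b = 12 units, Height h = 6.6 units
Formula: A = b * h
A = 12 * 6.6
A = 79.2
79.2 units^2


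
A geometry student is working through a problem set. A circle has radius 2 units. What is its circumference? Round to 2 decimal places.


Shape: circle
Radius r = 2 units
Formula: C = 2 * pi * r
C = 2 * pi * 2
C = 4 * pi
C = 12.57
12.57 units


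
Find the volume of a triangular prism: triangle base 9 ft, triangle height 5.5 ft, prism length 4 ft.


Shape: triangular prism
Triangle base = 9 ft, triangle height = 5.5 ft, prism length L = 4 ft
Formula: V = (1/2 * b * h_tri) * L
Cross-section area = 0.5 * 9 * 5.5 = 24.75
V = 24.75 * 4
V = 99
99 ft^3


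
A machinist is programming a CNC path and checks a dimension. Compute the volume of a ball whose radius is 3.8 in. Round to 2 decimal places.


Shape: sphere
Radius r = 3.8 in
Formula: V = (4/3) * pi * r^3
r^3 = 54.872
(4/3) * 54.872 = 73.162667
V = 73.162667 * pi
V = 229.85
229.85 in^3


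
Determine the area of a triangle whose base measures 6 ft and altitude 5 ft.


Shape: triangle
Base b = 6 ft, Height h = 5 ft
Formula: A = (1/2) * b * h
A = 0.5 * 6 * 5
A = 0.5 * 30
A = 15
15 ft^2


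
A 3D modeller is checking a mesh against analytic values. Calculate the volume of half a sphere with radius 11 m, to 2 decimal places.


Shape: hemisphere (half of a sphere)
Radius r = 11 m
Formula: V = (1/2) * (4/3) * pi * r^3 = (2/3) * pi * r^3
r^3 = 1331
(2/3) * 1331 = 887.333333
V = 887.333333 * pi
V = 2787.64
2787.64 m^3


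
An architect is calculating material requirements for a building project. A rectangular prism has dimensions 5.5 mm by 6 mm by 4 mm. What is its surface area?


Shape: rectangular prism
l = 5.5 mm, w = 6 mm, h = 4 mm
Formula: SA = 2(lw + lh + wh)
lw = 33, lh = 22, wh = 24
lw + lh + wh = 79
SA = 2 * 79
SA = 158
158 mm^2


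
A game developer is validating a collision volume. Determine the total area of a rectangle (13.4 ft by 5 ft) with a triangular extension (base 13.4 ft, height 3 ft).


Composite shape: rectangle + triangle
Rectangle area = 13.4 * 5 = 67
Triangle area = 0.5 * 13.4 * 3 = 20.1
Total = 67 + 20.1
Total = 87.1
87.1 ft^2


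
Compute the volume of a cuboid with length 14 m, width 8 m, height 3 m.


Shape: rectangular prism
l = 14 m, w = 8 m, h = 3 m
Formula: V = l * w * h
V = 14 * 8 * 3
V = 112 * 3
V = 336
336 m^3


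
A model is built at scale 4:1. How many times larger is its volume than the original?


Linear scale factor k = 4
Rule: under a linear scaling by k, volumes scale by k^3.
k^3 = 4 * 4 * 4
k^3 = 16 * 4
k^3 = 64
Volume scales by a factor of 64.
64 (dimensionless)


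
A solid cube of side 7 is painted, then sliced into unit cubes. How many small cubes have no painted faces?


Large cube: 7 x 7 x 7, cut into unit cubes.
n = 7, so n - 2 = 5
Unpainted cubes form the interior (n - 2)^3 block.
(n - 2)^3 = 5^3 = 125
125 unit cubes


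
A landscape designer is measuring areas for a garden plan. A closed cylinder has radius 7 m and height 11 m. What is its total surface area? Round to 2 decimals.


Shape: closed cylinder
Radius r = 7 m, Height h = 11 m
Formula: SA = 2*pi*r^2 + 2*pi*r*h = 2*pi*r*(r + h)
r + h = 18
2 * r * (r + h) = 2 * 7 * 18 = 252
SA = 252 * pi
SA = 791.68
791.68 m^2


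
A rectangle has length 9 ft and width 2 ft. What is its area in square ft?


Shape: rectangle
Length l = 9 ft, Width w = 2 ft
Formula: A = l * w
A = 9 * 2
A = 18
18 ft^2


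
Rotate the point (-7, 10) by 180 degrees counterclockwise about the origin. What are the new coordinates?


Transformation: rotation about the origin
Original point: (-7, 10)
Rule for 180 deg: (x, y) -> (-x, -y)
Apply: (-7, 10) -> (7, -10)
(7, -10)


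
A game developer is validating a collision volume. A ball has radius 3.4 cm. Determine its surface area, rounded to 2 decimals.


Shape: sphere
Radius r = 3.4 cm
Formula: SA = 4 * pi * r^2
r^2 = 11.56
SA = 4 * pi * 11.56
SA = 46.24 * pi
SA = 145.27
145.27 cm^2


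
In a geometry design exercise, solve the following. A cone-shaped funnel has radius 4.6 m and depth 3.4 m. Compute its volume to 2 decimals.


Shape: cone
Radius r = 4.6 m, Height h = 3.4 m
Formula: V = (1/3) * pi * r^2 * h
r^2 = 21.16
pi * r^2 * h = pi * 21.16 * 3.4 = 71.944 * pi
V = 71.944 * pi / 3
V = 75.34
75.34 m^3


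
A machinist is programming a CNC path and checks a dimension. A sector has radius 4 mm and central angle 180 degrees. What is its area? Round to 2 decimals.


Shape: circular sector
Radius r = 4 mm, Angle = 180 degrees
Formula: A = (angle/360) * pi * r^2
r^2 = 16
Fraction of circle = 180/360
A = (180/360) * pi * 16
A = 8 * pi
A = 25.13
25.13 mm^2


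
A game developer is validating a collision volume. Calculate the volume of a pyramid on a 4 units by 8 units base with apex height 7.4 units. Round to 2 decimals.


Shape: rectangular pyramid
Base: 4 units x 8 units, Height h = 7.4 units
Formula: V = (1/3) * base_area * h
base_area = 4 * 8 = 32
base_area * h = 32 * 7.4 = 236.8
V = 236.8 / 3
V = 78.93
78.93 units^3


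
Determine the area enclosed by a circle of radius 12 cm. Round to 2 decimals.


Shape: circle
Radius r = 12 cm
Formula: A = pi * r^2
r^2 = 12^2 = 144
A = pi * 144
A = 452.39
452.39 cm^2


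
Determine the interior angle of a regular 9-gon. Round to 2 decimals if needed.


Shape: regular nonagon (9 sides)
Formula: interior angle = (n - 2) * 180 / n
(n - 2) = 7
(n - 2) * 180 = 1260
angle = 1260 / 9
angle = 140
140 degrees


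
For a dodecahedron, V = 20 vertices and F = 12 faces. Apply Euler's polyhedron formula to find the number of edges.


Polyhedron: dodecahedron
Euler's formula for convex polyhedra: V - E + F = 2
Given: V = 20 vertices and F = 12 faces
Solve for E:
E = V + F - 2 = 20 + 12 - 2 = 30
30 edges


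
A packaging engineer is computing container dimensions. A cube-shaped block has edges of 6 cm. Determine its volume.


Shape: cube
Side s = 6 cm
Formula: V = s^3
V = 6 * 6 * 6
V = 36 * 6
V = 216
216 cm^3


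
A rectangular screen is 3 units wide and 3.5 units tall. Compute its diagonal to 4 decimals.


Shape: rectangle (diagonal via Pythagoras)
Sides: 3 units and 3.5 units
Formula: d = sqrt(l^2 + w^2)
l^2 = 9, w^2 = 12.25
l^2 + w^2 = 21.25
d = sqrt(21.25)
d = 4.6098
4.6098 units


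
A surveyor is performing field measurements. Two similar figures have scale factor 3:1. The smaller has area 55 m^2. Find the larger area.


Linear scale factor k = 3
Original area = 55 m^2
Rule: under a linear scaling by k, areas scale by k^2.
k^2 = 3^2 = 9
New area = 55 * 9
New area = 495
495 m^2


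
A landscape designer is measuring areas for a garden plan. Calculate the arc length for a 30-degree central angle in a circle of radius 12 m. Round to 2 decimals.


Shape: circular arc
Radius r = 12 m, Angle = 30 degrees
Formula: L = (angle/360) * 2 * pi * r
2 * pi * r = 24 * pi
L = (30/360) * 24 * pi
L = 2 * pi
L = 6.28
6.28 m


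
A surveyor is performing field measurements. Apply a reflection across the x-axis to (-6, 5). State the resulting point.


Transformation: reflection
Original point: (-6, 5)
Rule for reflection over the x-axis: (x, y) -> (x, -y)
Apply: (-6, 5) -> (-6, -5)
(-6, -5)


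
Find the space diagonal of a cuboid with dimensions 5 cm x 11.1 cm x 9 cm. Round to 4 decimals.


Shape: rectangular box (space diagonal)
l = 5 cm, w = 11.1 cm, h = 9 cm
Visualize: the diagonal of the base, then a right triangle with that diagonal and the height.
Formula: d = sqrt(l^2 + w^2 + h^2)
l^2 + w^2 + h^2 = 25 + 123.21 + 81 = 229.21
d = sqrt(229.21)
d = 15.1397
15.1397 cm


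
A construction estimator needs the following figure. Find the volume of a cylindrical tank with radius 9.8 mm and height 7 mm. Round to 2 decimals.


Shape: cylinder
Radius r = 9.8 mm, Height h = 7 mm
Formula: V = pi * r^2 * h
r^2 = 96.04
V = pi * 96.04 * 7
V = 672.28 * pi
V = 2112.03
2112.03 mm^3


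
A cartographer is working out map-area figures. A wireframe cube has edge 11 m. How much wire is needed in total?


Shape: cube
Side s = 11 m
A cube has 12 edges, all equal.
Formula: total edge length = 12 * s
Total = 12 * 11
Total = 132
132 m


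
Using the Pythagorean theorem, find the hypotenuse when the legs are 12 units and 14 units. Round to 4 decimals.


Shape: right triangle
Legs a = 12 units, b = 14 units
Formula: c = sqrt(a^2 + b^2)
a^2 = 144, b^2 = 196
a^2 + b^2 = 340
c = sqrt(340)
c = 18.4391
18.4391 units


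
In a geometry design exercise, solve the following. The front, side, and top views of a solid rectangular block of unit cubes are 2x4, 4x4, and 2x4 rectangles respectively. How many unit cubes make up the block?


Orthographic views of a solid rectangular block:
Front view 2 x 4 -> length = 2, height = 4
Side view 4 x 4 -> width = 4, height = 4 (consistent)
Top view 2 x 4 -> confirms length = 2, width = 4
The block is 2 x 4 x 4.
Total unit cubes = 2 * 4 * 4 = 32
32 unit cubes


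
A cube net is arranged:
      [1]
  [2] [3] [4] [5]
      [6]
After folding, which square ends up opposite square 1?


Net: cross layout. Take square 3 as the base (bottom).
Fold the four squares in the horizontal row up around 3: 2 -> left, 4 -> right, 5 wraps to the top.
Fold 1 and 6 up from 3: 1 -> back, 6 -> front.
Opposite pairs are therefore: (1, 6), (2, 4), (3, 5).
Face 1 is opposite face 6.
face 6


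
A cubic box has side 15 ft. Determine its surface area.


Shape: cube
Side s = 15 ft
A cube has 6 square faces.
Formula: SA = 6 * s^2
s^2 = 225
SA = 6 * 225
SA = 1350
1350 ft^2


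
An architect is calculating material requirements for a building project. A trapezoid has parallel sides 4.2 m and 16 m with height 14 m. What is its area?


Shape: trapezoid
Parallel sides a = 4.2 m, b = 16 m; Height h = 14 m
Formula: A = (a + b) * h / 2
a + b = 4.2 + 16 = 20.2
A = 20.2 * 14 / 2
A = 282.8 / 2
A = 141.4
141.4 m^2


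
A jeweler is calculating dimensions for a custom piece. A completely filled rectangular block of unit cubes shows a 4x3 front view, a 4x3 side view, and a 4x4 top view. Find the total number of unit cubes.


Orthographic views of a solid rectangular block:
Front view 4 x 3 -> length = 4, height = 3
Side view 4 x 3 -> width = 4, height = 3 (consistent)
Top view 4 x 4 -> confirms length = 4, width = 4
The block is 4 x 4 x 3.
Total unit cubes = 4 * 4 * 3 = 48
48 unit cubes


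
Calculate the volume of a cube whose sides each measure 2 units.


Shape: cube
Side s = 2 units
Formula: V = s^3
V = 2 * 2 * 2
V = 4 * 2
V = 8
8 units^3


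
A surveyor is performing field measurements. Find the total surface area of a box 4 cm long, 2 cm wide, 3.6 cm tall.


Shape: rectangular prism
l = 4 cm, w = 2 cm, h = 3.6 cm
Formula: SA = 2(lw + lh + wh)
lw = 8, lh = 14.4, wh = 7.2
lw + lh + wh = 29.6
SA = 2 * 29.6
SA = 59.2
59.2 cm^2


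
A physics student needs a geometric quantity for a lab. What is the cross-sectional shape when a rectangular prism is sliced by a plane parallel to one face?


Solid: rectangular prism
Cutting plane: parallel to one face
Visualize the intersection of the plane with the solid's surface.
The boundary of the cut region is a rectangle.
rectangle


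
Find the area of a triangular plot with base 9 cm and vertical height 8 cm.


Shape: triangle
Base b = 9 cm, Height h = 8 cm
Formula: A = (1/2) * b * h
A = 0.5 * 9 * 8
A = 0.5 * 72
A = 36
36 cm^2


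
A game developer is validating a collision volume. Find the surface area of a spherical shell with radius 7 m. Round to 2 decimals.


Shape: sphere
Radius r = 7 m
Formula: SA = 4 * pi * r^2
r^2 = 49
SA = 4 * pi * 49
SA = 196 * pi
SA = 615.75
615.75 m^2


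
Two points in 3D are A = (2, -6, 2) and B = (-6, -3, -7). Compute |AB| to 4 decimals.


3D distance between two points
P1 = (2, -6, 2), P2 = (-6, -3, -7)
Formula: d = sqrt((x2-x1)^2 + (y2-y1)^2 + (z2-z1)^2)
dx = -6 - 2 = -8
dy = -3 - -6 = 3
dz = -7 - 2 = -9
dx^2 + dy^2 + dz^2 = 64 + 9 + 81 = 154
d = sqrt(154)
d = 12.4097
12.4097 units


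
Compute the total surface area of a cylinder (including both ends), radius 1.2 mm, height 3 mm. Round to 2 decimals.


Shape: closed cylinder
Radius r = 1.2 mm, Height h = 3 mm
Formula: SA = 2*pi*r^2 + 2*pi*r*h = 2*pi*r*(r + h)
r + h = 4.2
2 * r * (r + h) = 2 * 1.2 * 4.2 = 10.08
SA = 10.08 * pi
SA = 31.67
31.67 mm^2


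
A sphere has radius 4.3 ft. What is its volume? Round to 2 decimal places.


Shape: sphere
Radius r = 4.3 ft
Formula: V = (4/3) * pi * r^3
r^3 = 79.507
(4/3) * 79.507 = 106.009333
V = 106.009333 * pi
V = 333.04
333.04 ft^3


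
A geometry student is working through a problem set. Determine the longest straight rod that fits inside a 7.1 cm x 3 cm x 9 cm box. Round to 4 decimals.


Shape: rectangular box (space diagonal)
l = 7.1 cm, w = 3 cm, h = 9 cm
Visualize: the diagonal of the base, then a right triangle with that diagonal and the height.
Formula: d = sqrt(l^2 + w^2 + h^2)
l^2 + w^2 + h^2 = 50.41 + 9 + 81 = 140.41
d = sqrt(140.41)
d = 11.8495
11.8495 cm


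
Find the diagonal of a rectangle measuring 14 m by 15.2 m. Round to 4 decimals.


Shape: rectangle (diagonal via Pythagoras)
Sides: 14 m and 15.2 m
Formula: d = sqrt(l^2 + w^2)
l^2 = 196, w^2 = 231.04
l^2 + w^2 = 427.04
d = sqrt(427.04)
d = 20.6649
20.6649 m


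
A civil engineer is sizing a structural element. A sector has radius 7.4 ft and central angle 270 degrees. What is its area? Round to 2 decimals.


Shape: circular sector
Radius r = 7.4 ft, Angle = 270 degrees
Formula: A = (angle/360) * pi * r^2
r^2 = 54.76
Fraction of circle = 270/360
A = (270/360) * pi * 54.76
A = 41.07 * pi
A = 129.03
129.03 ft^2


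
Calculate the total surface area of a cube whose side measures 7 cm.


Shape: cube
Side s = 7 cm
A cube has 6 square faces.
Formula: SA = 6 * s^2
s^2 = 49
SA = 6 * 49
SA = 294
294 cm^2


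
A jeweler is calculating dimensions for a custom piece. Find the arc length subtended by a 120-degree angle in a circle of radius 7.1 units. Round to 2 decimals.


Shape: circular arc
Radius r = 7.1 units, Angle = 120 degrees
Formula: L = (angle/360) * 2 * pi * r
2 * pi * r = 14.2 * pi
L = (120/360) * 14.2 * pi
L = 4.733333 * pi
L = 14.87
14.87 units


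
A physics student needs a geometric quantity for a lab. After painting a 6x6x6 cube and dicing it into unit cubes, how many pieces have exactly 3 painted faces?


Large cube: 6 x 6 x 6, cut into unit cubes.
Cubes with 3 painted faces are at the corners. A cube always has 8 corners.
Count = 8
8 unit cubes


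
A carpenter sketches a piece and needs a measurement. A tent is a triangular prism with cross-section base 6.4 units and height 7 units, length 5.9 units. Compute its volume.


Shape: triangular prism
Triangle base = 6.4 units, triangle height = 7 units, prism length L = 5.9 units
Formula: V = (1/2 * b * h_tri) * L
Cross-section area = 0.5 * 6.4 * 7 = 22.4
V = 22.4 * 5.9
V = 132.16
132.16 units^3


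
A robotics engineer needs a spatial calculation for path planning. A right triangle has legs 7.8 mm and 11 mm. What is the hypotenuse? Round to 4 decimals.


Shape: right triangle
Legs a = 7.8 mm, b = 11 mm
Formula: c = sqrt(a^2 + b^2)
a^2 = 60.84, b^2 = 121
a^2 + b^2 = 181.84
c = sqrt(181.84)
c = 13.4848
13.4848 mm


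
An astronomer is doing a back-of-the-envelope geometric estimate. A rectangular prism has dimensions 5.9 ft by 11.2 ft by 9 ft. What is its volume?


Shape: rectangular prism
l = 5.9 ft, w = 11.2 ft, h = 9 ft
Formula: V = l * w * h
V = 5.9 * 11.2 * 9
V = 66.08 * 9
V = 594.72
594.72 ft^3


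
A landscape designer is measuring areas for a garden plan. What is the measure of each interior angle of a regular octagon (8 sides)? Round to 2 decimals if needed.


Shape: regular octagon (8 sides)
Formula: interior angle = (n - 2) * 180 / n
(n - 2) = 6
(n - 2) * 180 = 1080
angle = 1080 / 8
angle = 135
135 degrees


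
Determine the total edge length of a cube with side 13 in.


Shape: cube
Side s = 13 in
A cube has 12 edges, all equal.
Formula: total edge length = 12 * s
Total = 12 * 13
Total = 156
156 in


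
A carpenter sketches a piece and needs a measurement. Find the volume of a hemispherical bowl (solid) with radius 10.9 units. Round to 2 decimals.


Shape: hemisphere (half of a sphere)
Radius r = 10.9 units
Formula: V = (1/2) * (4/3) * pi * r^3 = (2/3) * pi * r^3
r^3 = 1295.029
(2/3) * 1295.029 = 863.352667
V = 863.352667 * pi
V = 2712.3
2712.3 units^3


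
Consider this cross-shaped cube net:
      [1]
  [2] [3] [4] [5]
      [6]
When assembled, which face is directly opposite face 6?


Net: cross layout. Take square 3 as the base (bottom).
Fold the four squares in the horizontal row up around 3: 2 -> left, 4 -> right, 5 wraps to the top.
Fold 1 and 6 up from 3: 1 -> back, 6 -> front.
Opposite pairs are therefore: (1, 6), (2, 4), (3, 5).
Face 6 is opposite face 1.
face 1


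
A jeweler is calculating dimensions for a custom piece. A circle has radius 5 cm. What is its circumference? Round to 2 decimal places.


Shape: circle
Radius r = 5 cm
Formula: C = 2 * pi * r
C = 2 * pi * 5
C = 10 * pi
C = 31.42
31.42 cm


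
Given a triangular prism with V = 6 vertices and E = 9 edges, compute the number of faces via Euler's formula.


Polyhedron: triangular prism
Euler's formula for convex polyhedra: V - E + F = 2
Given: V = 6 vertices and E = 9 edges
Solve for F:
F = 2 + E - V = 2 + 9 - 6 = 5
5 faces


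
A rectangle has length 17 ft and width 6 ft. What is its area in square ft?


Shape: rectangle
Length l = 17 ft, Width w = 6 ft
Formula: A = l * w
A = 17 * 6
A = 102
102 ft^2


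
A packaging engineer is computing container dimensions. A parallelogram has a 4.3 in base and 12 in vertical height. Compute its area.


Shape: parallelogram
Base b = 4.3 in, Height h = 12 in
Formula: A = b * h
A = 4.3 * 12
A = 51.6
51.6 in^2


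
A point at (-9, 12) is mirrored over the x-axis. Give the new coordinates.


Transformation: reflection
Original point: (-9, 12)
Rule for reflection over the x-axis: (x, y) -> (x, -y)
Apply: (-9, 12) -> (-9, -12)
(-9, -12)


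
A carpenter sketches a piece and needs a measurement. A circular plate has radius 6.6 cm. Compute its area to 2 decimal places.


Shape: circle
Radius r = 6.6 cm
Formula: A = pi * r^2
r^2 = 6.6^2 = 43.56
A = pi * 43.56
A = 136.85
136.85 cm^2


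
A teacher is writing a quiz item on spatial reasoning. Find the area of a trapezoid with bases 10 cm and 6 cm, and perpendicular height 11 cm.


Shape: trapezoid
Parallel sides a = 10 cm, b = 6 cm; Height h = 11 cm
Formula: A = (a + b) * h / 2
a + b = 10 + 6 = 16
A = 16 * 11 / 2
A = 176 / 2
A = 88
88 cm^2


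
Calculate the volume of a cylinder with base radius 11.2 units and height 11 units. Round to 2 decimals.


Shape: cylinder
Radius r = 11.2 units, Height h = 11 units
Formula: V = pi * r^2 * h
r^2 = 125.44
V = pi * 125.44 * 11
V = 1379.84 * pi
V = 4334.9
4334.9 units^3


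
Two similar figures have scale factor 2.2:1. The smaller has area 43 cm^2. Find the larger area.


Linear scale factor k = 2.2
Original area = 43 cm^2
Rule: under a linear scaling by k, areas scale by k^2.
k^2 = 2.2^2 = 4.84
New area = 43 * 4.84
New area = 208.12
208.12 cm^2


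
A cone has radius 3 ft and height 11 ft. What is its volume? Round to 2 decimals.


Shape: cone
Radius r = 3 ft, Height h = 11 ft
Formula: V = (1/3) * pi * r^2 * h
r^2 = 9
pi * r^2 * h = pi * 9 * 11 = 99 * pi
V = 99 * pi / 3
V = 103.67
103.67 ft^3


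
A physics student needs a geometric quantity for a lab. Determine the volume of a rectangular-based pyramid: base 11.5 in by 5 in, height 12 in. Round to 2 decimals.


Shape: rectangular pyramid
Base: 11.5 in x 5 in, Height h = 12 in
Formula: V = (1/3) * base_area * h
base_area = 11.5 * 5 = 57.5
base_area * h = 57.5 * 12 = 690
V = 690 / 3
V = 230
230 in^3


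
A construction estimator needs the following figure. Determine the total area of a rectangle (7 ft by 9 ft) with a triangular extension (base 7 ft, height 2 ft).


Composite shape: rectangle + triangle
Rectangle area = 7 * 9 = 63
Triangle area = 0.5 * 7 * 2 = 7
Total = 63 + 7
Total = 70
70 ft^2


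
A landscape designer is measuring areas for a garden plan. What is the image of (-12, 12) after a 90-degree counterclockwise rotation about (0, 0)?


Transformation: rotation about the origin
Original point: (-12, 12)
Rule for 90 deg counterclockwise: (x, y) -> (-y, x)
Apply: (-12, 12) -> (-12, -12)
(-12, -12)


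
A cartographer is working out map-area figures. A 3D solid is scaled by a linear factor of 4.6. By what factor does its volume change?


Linear scale factor k = 4.6
Rule: under a linear scaling by k, volumes scale by k^3.
k^3 = 4.6 * 4.6 * 4.6
k^3 = 21.16 * 4.6
k^3 = 97.336
Volume scales by a factor of 97.336.
97.336 (dimensionless)


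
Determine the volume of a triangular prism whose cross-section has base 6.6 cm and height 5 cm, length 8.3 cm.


Shape: triangular prism
Triangle base = 6.6 cm, triangle height = 5 cm, prism length L = 8.3 cm
Formula: V = (1/2 * b * h_tri) * L
Cross-section area = 0.5 * 6.6 * 5 = 16.5
V = 16.5 * 8.3
V = 136.95
136.95 cm^3


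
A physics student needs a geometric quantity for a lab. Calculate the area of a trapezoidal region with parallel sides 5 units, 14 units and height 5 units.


Shape: trapezoid
Parallel sides a = 5 units, b = 14 units; Height h = 5 units
Formula: A = (a + b) * h / 2
a + b = 5 + 14 = 19
A = 19 * 5 / 2
A = 95 / 2
A = 47.5
47.5 units^2


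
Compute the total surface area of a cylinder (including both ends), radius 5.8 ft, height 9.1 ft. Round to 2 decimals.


Shape: closed cylinder
Radius r = 5.8 ft, Height h = 9.1 ft
Formula: SA = 2*pi*r^2 + 2*pi*r*h = 2*pi*r*(r + h)
r + h = 14.9
2 * r * (r + h) = 2 * 5.8 * 14.9 = 172.84
SA = 172.84 * pi
SA = 542.99
542.99 ft^2


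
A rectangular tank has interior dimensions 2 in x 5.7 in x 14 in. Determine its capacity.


Shape: rectangular prism
l = 2 in, w = 5.7 in, h = 14 in
Formula: V = l * w * h
V = 2 * 5.7 * 14
V = 11.4 * 14
V = 159.6
159.6 in^3


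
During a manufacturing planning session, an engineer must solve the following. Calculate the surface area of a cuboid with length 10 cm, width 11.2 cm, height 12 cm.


Shape: rectangular prism
l = 10 cm, w = 11.2 cm, h = 12 cm
Formula: SA = 2(lw + lh + wh)
lw = 112, lh = 120, wh = 134.4
lw + lh + wh = 366.4
SA = 2 * 366.4
SA = 732.8
732.8 cm^2


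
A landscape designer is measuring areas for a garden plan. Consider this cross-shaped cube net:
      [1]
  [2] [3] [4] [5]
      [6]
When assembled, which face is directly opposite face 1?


Net: cross layout. Take square 3 as the base (bottom).
Fold the four squares in the horizontal row up around 3: 2 -> left, 4 -> right, 5 wraps to the top.
Fold 1 and 6 up from 3: 1 -> back, 6 -> front.
Opposite pairs are therefore: (1, 6), (2, 4), (3, 5).
Face 1 is opposite face 6.
face 6


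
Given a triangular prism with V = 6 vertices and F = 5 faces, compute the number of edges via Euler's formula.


Polyhedron: triangular prism
Euler's formula for convex polyhedra: V - E + F = 2
Given: V = 6 vertices and F = 5 faces
Solve for E:
E = V + F - 2 = 6 + 5 - 2 = 9
9 edges


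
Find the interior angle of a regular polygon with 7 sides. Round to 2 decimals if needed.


Shape: regular heptagon (7 sides)
Formula: interior angle = (n - 2) * 180 / n
(n - 2) = 5
(n - 2) * 180 = 900
angle = 900 / 7
angle = 128.57
128.57 degrees


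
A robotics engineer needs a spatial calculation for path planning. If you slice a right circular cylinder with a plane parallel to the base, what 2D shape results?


Solid: right circular cylinder
Cutting plane: parallel to the base
Visualize the intersection of the plane with the solid's surface.
The boundary of the cut region is a circle.
circle


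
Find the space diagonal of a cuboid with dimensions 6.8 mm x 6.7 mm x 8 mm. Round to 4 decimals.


Shape: rectangular box (space diagonal)
l = 6.8 mm, w = 6.7 mm, h = 8 mm
Visualize: the diagonal of the base, then a right triangle with that diagonal and the height.
Formula: d = sqrt(l^2 + w^2 + h^2)
l^2 + w^2 + h^2 = 46.24 + 44.89 + 64 = 155.13
d = sqrt(155.13)
d = 12.4551
12.4551 mm


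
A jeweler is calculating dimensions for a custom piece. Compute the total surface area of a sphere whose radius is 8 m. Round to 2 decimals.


Shape: sphere
Radius r = 8 m
Formula: SA = 4 * pi * r^2
r^2 = 64
SA = 4 * pi * 64
SA = 256 * pi
SA = 804.25
804.25 m^2


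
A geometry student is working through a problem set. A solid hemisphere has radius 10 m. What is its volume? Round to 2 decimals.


Shape: hemisphere (half of a sphere)
Radius r = 10 m
Formula: V = (1/2) * (4/3) * pi * r^3 = (2/3) * pi * r^3
r^3 = 1000
(2/3) * 1000 = 666.666667
V = 666.666667 * pi
V = 2094.4
2094.4 m^3


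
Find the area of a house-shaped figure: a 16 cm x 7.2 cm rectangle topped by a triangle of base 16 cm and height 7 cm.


Composite shape: rectangle + triangle
Rectangle area = 16 * 7.2 = 115.2
Triangle area = 0.5 * 16 * 7 = 56
Total = 115.2 + 56
Total = 171.2
171.2 cm^2


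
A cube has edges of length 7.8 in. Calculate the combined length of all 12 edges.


Shape: cube
Side s = 7.8 in
A cube has 12 edges, all equal.
Formula: total edge length = 12 * s
Total = 12 * 7.8
Total = 93.6
93.6 in


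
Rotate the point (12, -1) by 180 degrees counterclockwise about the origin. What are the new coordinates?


Transformation: rotation about the origin
Original point: (12, -1)
Rule for 180 deg: (x, y) -> (-x, -y)
Apply: (12, -1) -> (-12, 1)
(-12, 1)


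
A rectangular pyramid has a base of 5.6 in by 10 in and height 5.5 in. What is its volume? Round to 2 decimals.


Shape: rectangular pyramid
Base: 5.6 in x 10 in, Height h = 5.5 in
Formula: V = (1/3) * base_area * h
base_area = 5.6 * 10 = 56
base_area * h = 56 * 5.5 = 308
V = 308 / 3
V = 102.67
102.67 in^3


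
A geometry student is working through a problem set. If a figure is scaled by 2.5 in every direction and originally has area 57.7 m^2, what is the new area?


Linear scale factor k = 2.5
Original area = 57.7 m^2
Rule: under a linear scaling by k, areas scale by k^2.
k^2 = 2.5^2 = 6.25
New area = 57.7 * 6.25
New area = 360.625
360.625 m^2


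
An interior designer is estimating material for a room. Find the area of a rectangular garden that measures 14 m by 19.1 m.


Shape: rectangle
Length l = 14 m, Width w = 19.1 m
Formula: A = l * w
A = 14 * 19.1
A = 267.4
267.4 m^2


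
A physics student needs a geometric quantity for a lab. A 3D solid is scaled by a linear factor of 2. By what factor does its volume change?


Linear scale factor k = 2
Rule: under a linear scaling by k, volumes scale by k^3.
k^3 = 2 * 2 * 2
k^3 = 4 * 2
k^3 = 8
Volume scales by a factor of 8.
8 (dimensionless)


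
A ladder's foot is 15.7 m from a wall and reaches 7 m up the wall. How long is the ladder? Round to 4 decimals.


Shape: right triangle
Legs a = 15.7 m, b = 7 m
Formula: c = sqrt(a^2 + b^2)
a^2 = 246.49, b^2 = 49
a^2 + b^2 = 295.49
c = sqrt(295.49)
c = 17.1898
17.1898 m


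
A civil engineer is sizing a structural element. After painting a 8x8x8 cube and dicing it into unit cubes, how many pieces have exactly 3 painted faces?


Large cube: 8 x 8 x 8, cut into unit cubes.
Cubes with 3 painted faces are at the corners. A cube always has 8 corners.
Count = 8
8 unit cubes


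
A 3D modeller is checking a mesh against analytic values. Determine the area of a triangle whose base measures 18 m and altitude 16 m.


Shape: triangle
Base b = 18 m, Height h = 16 m
Formula: A = (1/2) * b * h
A = 0.5 * 18 * 16
A = 0.5 * 288
A = 144
144 m^2


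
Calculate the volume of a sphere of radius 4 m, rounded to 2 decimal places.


Shape: sphere
Radius r = 4 m
Formula: V = (4/3) * pi * r^3
r^3 = 64
(4/3) * 64 = 85.333333
V = 85.333333 * pi
V = 268.08
268.08 m^3


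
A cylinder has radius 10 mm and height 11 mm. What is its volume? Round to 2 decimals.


Shape: cylinder
Radius r = 10 mm, Height h = 11 mm
Formula: V = pi * r^2 * h
r^2 = 100
V = pi * 100 * 11
V = 1100 * pi
V = 3455.75
3455.75 mm^3


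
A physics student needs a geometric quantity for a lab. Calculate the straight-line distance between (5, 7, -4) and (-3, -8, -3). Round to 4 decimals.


3D distance between two points
P1 = (5, 7, -4), P2 = (-3, -8, -3)
Formula: d = sqrt((x2-x1)^2 + (y2-y1)^2 + (z2-z1)^2)
dx = -3 - 5 = -8
dy = -8 - 7 = -15
dz = -3 - -4 = 1
dx^2 + dy^2 + dz^2 = 64 + 225 + 1 = 290
d = sqrt(290)
d = 17.0294
17.0294 units


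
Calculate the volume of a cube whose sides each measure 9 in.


Shape: cube
Side s = 9 in
Formula: V = s^3
V = 9 * 9 * 9
V = 81 * 9
V = 729
729 in^3


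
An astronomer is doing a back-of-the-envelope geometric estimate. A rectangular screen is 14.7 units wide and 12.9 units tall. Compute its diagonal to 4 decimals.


Shape: rectangle (diagonal via Pythagoras)
Sides: 14.7 units and 12.9 units
Formula: d = sqrt(l^2 + w^2)
l^2 = 216.09, w^2 = 166.41
l^2 + w^2 = 382.5
d = sqrt(382.5)
d = 19.5576
19.5576 units


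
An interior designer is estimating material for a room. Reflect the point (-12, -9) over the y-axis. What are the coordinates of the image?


Transformation: reflection
Original point: (-12, -9)
Rule for reflection over the y-axis: (x, y) -> (-x, y)
Apply: (-12, -9) -> (12, -9)
(12, -9)


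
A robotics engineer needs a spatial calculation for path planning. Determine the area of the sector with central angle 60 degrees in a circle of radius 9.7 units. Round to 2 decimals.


Shape: circular sector
Radius r = 9.7 units, Angle = 60 degrees
Formula: A = (angle/360) * pi * r^2
r^2 = 94.09
Fraction of circle = 60/360
A = (60/360) * pi * 94.09
A = 15.681667 * pi
A = 49.27
49.27 units^2


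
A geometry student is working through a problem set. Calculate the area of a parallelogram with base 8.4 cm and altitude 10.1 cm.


Shape: parallelogram
Base b = 8.4 cm, Height h = 10.1 cm
Formula: A = b * h
A = 8.4 * 10.1
A = 84.84
84.84 cm^2


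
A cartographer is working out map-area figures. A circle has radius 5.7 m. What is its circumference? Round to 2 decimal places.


Shape: circle
Radius r = 5.7 m
Formula: C = 2 * pi * r
C = 2 * pi * 5.7
C = 11.4 * pi
C = 35.81
35.81 m


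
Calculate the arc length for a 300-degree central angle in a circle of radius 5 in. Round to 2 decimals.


Shape: circular arc
Radius r = 5 in, Angle = 300 degrees
Formula: L = (angle/360) * 2 * pi * r
2 * pi * r = 10 * pi
L = (300/360) * 10 * pi
L = 8.333333 * pi
L = 26.18
26.18 in


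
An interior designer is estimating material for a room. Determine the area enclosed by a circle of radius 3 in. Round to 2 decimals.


Shape: circle
Radius r = 3 in
Formula: A = pi * r^2
r^2 = 3^2 = 9
A = pi * 9
A = 28.27
28.27 in^2


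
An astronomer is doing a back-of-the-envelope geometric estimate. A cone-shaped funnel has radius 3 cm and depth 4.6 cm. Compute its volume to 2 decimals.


Shape: cone
Radius r = 3 cm, Height h = 4.6 cm
Formula: V = (1/3) * pi * r^2 * h
r^2 = 9
pi * r^2 * h = pi * 9 * 4.6 = 41.4 * pi
V = 41.4 * pi / 3
V = 43.35
43.35 cm^3


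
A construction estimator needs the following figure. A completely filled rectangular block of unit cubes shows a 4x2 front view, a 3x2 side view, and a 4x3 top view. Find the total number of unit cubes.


Orthographic views of a solid rectangular block:
Front view 4 x 2 -> length = 4, height = 2
Side view 3 x 2 -> width = 3, height = 2 (consistent)
Top view 4 x 3 -> confirms length = 4, width = 3
The block is 4 x 3 x 2.
Total unit cubes = 4 * 3 * 2 = 24
24 unit cubes


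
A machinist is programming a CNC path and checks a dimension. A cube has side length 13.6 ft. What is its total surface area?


Shape: cube
Side s = 13.6 ft
A cube has 6 square faces.
Formula: SA = 6 * s^2
s^2 = 184.96
SA = 6 * 184.96
SA = 1109.76
1109.76 ft^2


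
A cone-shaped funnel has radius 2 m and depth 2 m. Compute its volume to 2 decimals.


Shape: cone
Radius r = 2 m, Height h = 2 m
Formula: V = (1/3) * pi * r^2 * h
r^2 = 4
pi * r^2 * h = pi * 4 * 2 = 8 * pi
V = 8 * pi / 3
V = 8.38
8.38 m^3


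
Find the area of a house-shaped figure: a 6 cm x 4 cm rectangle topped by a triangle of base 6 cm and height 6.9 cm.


Composite shape: rectangle + triangle
Rectangle area = 6 * 4 = 24
Triangle area = 0.5 * 6 * 6.9 = 20.7
Total = 24 + 20.7
Total = 44.7
44.7 cm^2


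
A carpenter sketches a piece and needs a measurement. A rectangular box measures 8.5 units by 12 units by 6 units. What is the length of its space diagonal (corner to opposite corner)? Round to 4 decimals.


Shape: rectangular box (space diagonal)
l = 8.5 units, w = 12 units, h = 6 units
Visualize: the diagonal of the base, then a right triangle with that diagonal and the height.
Formula: d = sqrt(l^2 + w^2 + h^2)
l^2 + w^2 + h^2 = 72.25 + 144 + 36 = 252.25
d = sqrt(252.25)
d = 15.8824
15.8824 units


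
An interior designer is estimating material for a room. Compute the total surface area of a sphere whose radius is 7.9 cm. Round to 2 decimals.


Shape: sphere
Radius r = 7.9 cm
Formula: SA = 4 * pi * r^2
r^2 = 62.41
SA = 4 * pi * 62.41
SA = 249.64 * pi
SA = 784.27
784.27 cm^2


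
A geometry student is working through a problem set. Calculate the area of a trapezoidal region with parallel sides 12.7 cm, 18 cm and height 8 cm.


Shape: trapezoid
Parallel sides a = 12.7 cm, b = 18 cm; Height h = 8 cm
Formula: A = (a + b) * h / 2
a + b = 12.7 + 18 = 30.7
A = 30.7 * 8 / 2
A = 245.6 / 2
A = 122.8
122.8 cm^2


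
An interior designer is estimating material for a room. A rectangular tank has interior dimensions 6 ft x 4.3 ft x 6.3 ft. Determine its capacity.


Shape: rectangular prism
l = 6 ft, w = 4.3 ft, h = 6.3 ft
Formula: V = l * w * h
V = 6 * 4.3 * 6.3
V = 25.8 * 6.3
V = 162.54
162.54 ft^3


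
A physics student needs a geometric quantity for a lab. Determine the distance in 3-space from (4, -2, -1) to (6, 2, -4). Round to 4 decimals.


3D distance between two points
P1 = (4, -2, -1), P2 = (6, 2, -4)
Formula: d = sqrt((x2-x1)^2 + (y2-y1)^2 + (z2-z1)^2)
dx = 6 - 4 = 2
dy = 2 - -2 = 4
dz = -4 - -1 = -3
dx^2 + dy^2 + dz^2 = 4 + 16 + 9 = 29
d = sqrt(29)
d = 5.3852
5.3852 units


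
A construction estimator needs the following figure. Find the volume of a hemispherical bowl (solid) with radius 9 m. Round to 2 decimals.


Shape: hemisphere (half of a sphere)
Radius r = 9 m
Formula: V = (1/2) * (4/3) * pi * r^3 = (2/3) * pi * r^3
r^3 = 729
(2/3) * 729 = 486
V = 486 * pi
V = 1526.81
1526.81 m^3


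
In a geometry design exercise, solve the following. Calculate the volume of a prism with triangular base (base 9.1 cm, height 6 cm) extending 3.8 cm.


Shape: triangular prism
Triangle base = 9.1 cm, triangle height = 6 cm, prism length L = 3.8 cm
Formula: V = (1/2 * b * h_tri) * L
Cross-section area = 0.5 * 9.1 * 6 = 27.3
V = 27.3 * 3.8
V = 103.74
103.74 cm^3


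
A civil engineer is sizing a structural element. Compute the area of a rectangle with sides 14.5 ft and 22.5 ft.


Shape: rectangle
Length l = 14.5 ft, Width w = 22.5 ft
Formula: A = l * w
A = 14.5 * 22.5
A = 326.25
326.25 ft^2


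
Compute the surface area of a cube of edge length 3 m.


Shape: cube
Side s = 3 m
A cube has 6 square faces.
Formula: SA = 6 * s^2
s^2 = 9
SA = 6 * 9
SA = 54
54 m^2


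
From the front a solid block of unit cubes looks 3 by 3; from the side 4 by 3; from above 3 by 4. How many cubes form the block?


Orthographic views of a solid rectangular block:
Front view 3 x 3 -> length = 3, height = 3
Side view 4 x 3 -> width = 4, height = 3 (consistent)
Top view 3 x 4 -> confirms length = 3, width = 4
The block is 3 x 4 x 3.
Total unit cubes = 3 * 4 * 3 = 36
36 unit cubes


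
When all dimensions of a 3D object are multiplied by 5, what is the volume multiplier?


Linear scale factor k = 5
Rule: under a linear scaling by k, volumes scale by k^3.
k^3 = 5 * 5 * 5
k^3 = 25 * 5
k^3 = 125
Volume scales by a factor of 125.
125 (dimensionless)


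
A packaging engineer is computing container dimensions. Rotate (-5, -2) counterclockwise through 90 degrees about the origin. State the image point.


Transformation: rotation about the origin
Original point: (-5, -2)
Rule for 90 deg counterclockwise: (x, y) -> (-y, x)
Apply: (-5, -2) -> (2, -5)
(2, -5)


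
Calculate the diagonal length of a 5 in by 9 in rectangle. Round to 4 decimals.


Shape: rectangle (diagonal via Pythagoras)
Sides: 5 in and 9 in
Formula: d = sqrt(l^2 + w^2)
l^2 = 25, w^2 = 81
l^2 + w^2 = 106
d = sqrt(106)
d = 10.2956
10.2956 in


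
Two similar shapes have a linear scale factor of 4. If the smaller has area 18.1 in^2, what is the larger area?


Linear scale factor k = 4
Original area = 18.1 in^2
Rule: under a linear scaling by k, areas scale by k^2.
k^2 = 4^2 = 16
New area = 18.1 * 16
New area = 289.6
289.6 in^2


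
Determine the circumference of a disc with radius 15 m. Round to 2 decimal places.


Shape: circle
Radius r = 15 m
Formula: C = 2 * pi * r
C = 2 * pi * 15
C = 30 * pi
C = 94.25
94.25 m


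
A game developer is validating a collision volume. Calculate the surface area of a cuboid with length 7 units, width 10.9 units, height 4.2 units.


Shape: rectangular prism
l = 7 units, w = 10.9 units, h = 4.2 units
Formula: SA = 2(lw + lh + wh)
lw = 76.3, lh = 29.4, wh = 45.78
lw + lh + wh = 151.48
SA = 2 * 151.48
SA = 302.96
302.96 units^2


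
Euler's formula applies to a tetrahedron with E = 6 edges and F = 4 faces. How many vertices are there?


Polyhedron: tetrahedron
Euler's formula for convex polyhedra: V - E + F = 2
Given: E = 6 edges and F = 4 faces
Solve for V:
V = 2 + E - F = 2 + 6 - 4 = 4
4 vertices


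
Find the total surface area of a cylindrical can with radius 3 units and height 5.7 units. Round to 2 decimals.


Shape: closed cylinder
Radius r = 3 units, Height h = 5.7 units
Formula: SA = 2*pi*r^2 + 2*pi*r*h = 2*pi*r*(r + h)
r + h = 8.7
2 * r * (r + h) = 2 * 3 * 8.7 = 52.2
SA = 52.2 * pi
SA = 163.99
163.99 units^2
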